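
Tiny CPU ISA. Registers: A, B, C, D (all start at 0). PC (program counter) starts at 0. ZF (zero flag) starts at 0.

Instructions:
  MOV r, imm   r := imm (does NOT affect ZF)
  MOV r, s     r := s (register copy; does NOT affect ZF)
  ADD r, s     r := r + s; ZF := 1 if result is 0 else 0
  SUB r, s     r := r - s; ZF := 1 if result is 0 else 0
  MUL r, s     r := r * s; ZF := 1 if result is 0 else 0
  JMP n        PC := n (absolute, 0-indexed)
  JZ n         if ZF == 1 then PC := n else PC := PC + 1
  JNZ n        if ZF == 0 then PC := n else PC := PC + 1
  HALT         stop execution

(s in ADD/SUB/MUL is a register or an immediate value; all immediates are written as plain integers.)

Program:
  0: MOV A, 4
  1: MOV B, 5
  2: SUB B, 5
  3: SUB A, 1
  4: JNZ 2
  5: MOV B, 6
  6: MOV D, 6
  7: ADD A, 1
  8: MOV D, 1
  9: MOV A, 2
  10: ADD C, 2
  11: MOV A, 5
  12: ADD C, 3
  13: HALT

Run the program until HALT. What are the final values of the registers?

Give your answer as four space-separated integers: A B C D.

Answer: 5 6 5 1

Derivation:
Step 1: PC=0 exec 'MOV A, 4'. After: A=4 B=0 C=0 D=0 ZF=0 PC=1
Step 2: PC=1 exec 'MOV B, 5'. After: A=4 B=5 C=0 D=0 ZF=0 PC=2
Step 3: PC=2 exec 'SUB B, 5'. After: A=4 B=0 C=0 D=0 ZF=1 PC=3
Step 4: PC=3 exec 'SUB A, 1'. After: A=3 B=0 C=0 D=0 ZF=0 PC=4
Step 5: PC=4 exec 'JNZ 2'. After: A=3 B=0 C=0 D=0 ZF=0 PC=2
Step 6: PC=2 exec 'SUB B, 5'. After: A=3 B=-5 C=0 D=0 ZF=0 PC=3
Step 7: PC=3 exec 'SUB A, 1'. After: A=2 B=-5 C=0 D=0 ZF=0 PC=4
Step 8: PC=4 exec 'JNZ 2'. After: A=2 B=-5 C=0 D=0 ZF=0 PC=2
Step 9: PC=2 exec 'SUB B, 5'. After: A=2 B=-10 C=0 D=0 ZF=0 PC=3
Step 10: PC=3 exec 'SUB A, 1'. After: A=1 B=-10 C=0 D=0 ZF=0 PC=4
Step 11: PC=4 exec 'JNZ 2'. After: A=1 B=-10 C=0 D=0 ZF=0 PC=2
Step 12: PC=2 exec 'SUB B, 5'. After: A=1 B=-15 C=0 D=0 ZF=0 PC=3
Step 13: PC=3 exec 'SUB A, 1'. After: A=0 B=-15 C=0 D=0 ZF=1 PC=4
Step 14: PC=4 exec 'JNZ 2'. After: A=0 B=-15 C=0 D=0 ZF=1 PC=5
Step 15: PC=5 exec 'MOV B, 6'. After: A=0 B=6 C=0 D=0 ZF=1 PC=6
Step 16: PC=6 exec 'MOV D, 6'. After: A=0 B=6 C=0 D=6 ZF=1 PC=7
Step 17: PC=7 exec 'ADD A, 1'. After: A=1 B=6 C=0 D=6 ZF=0 PC=8
Step 18: PC=8 exec 'MOV D, 1'. After: A=1 B=6 C=0 D=1 ZF=0 PC=9
Step 19: PC=9 exec 'MOV A, 2'. After: A=2 B=6 C=0 D=1 ZF=0 PC=10
Step 20: PC=10 exec 'ADD C, 2'. After: A=2 B=6 C=2 D=1 ZF=0 PC=11
Step 21: PC=11 exec 'MOV A, 5'. After: A=5 B=6 C=2 D=1 ZF=0 PC=12
Step 22: PC=12 exec 'ADD C, 3'. After: A=5 B=6 C=5 D=1 ZF=0 PC=13
Step 23: PC=13 exec 'HALT'. After: A=5 B=6 C=5 D=1 ZF=0 PC=13 HALTED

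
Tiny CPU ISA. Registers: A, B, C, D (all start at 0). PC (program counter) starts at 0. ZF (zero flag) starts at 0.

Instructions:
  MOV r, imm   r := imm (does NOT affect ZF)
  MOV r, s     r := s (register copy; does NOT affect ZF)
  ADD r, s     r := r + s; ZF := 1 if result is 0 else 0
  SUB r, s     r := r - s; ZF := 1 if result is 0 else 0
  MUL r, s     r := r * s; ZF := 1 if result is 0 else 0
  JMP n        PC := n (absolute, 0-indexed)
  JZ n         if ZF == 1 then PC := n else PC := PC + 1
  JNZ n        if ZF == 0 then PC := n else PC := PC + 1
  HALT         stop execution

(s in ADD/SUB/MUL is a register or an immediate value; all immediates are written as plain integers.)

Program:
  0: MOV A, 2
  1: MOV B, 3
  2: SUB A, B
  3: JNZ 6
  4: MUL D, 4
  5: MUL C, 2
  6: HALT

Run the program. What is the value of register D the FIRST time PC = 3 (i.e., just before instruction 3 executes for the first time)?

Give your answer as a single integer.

Step 1: PC=0 exec 'MOV A, 2'. After: A=2 B=0 C=0 D=0 ZF=0 PC=1
Step 2: PC=1 exec 'MOV B, 3'. After: A=2 B=3 C=0 D=0 ZF=0 PC=2
Step 3: PC=2 exec 'SUB A, B'. After: A=-1 B=3 C=0 D=0 ZF=0 PC=3
First time PC=3: D=0

0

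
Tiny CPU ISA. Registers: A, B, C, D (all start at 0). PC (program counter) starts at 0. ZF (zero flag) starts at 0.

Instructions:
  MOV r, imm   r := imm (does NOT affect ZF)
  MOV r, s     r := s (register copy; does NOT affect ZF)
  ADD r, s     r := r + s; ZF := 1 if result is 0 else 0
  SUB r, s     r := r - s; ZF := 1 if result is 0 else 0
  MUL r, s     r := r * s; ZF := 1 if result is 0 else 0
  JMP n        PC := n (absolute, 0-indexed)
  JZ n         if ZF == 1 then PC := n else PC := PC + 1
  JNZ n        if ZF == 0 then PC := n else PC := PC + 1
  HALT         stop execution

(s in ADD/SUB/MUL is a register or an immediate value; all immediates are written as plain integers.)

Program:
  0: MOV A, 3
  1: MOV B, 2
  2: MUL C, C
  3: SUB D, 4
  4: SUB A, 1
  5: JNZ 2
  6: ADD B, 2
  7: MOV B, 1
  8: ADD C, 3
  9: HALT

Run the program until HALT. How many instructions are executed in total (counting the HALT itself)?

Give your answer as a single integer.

Step 1: PC=0 exec 'MOV A, 3'. After: A=3 B=0 C=0 D=0 ZF=0 PC=1
Step 2: PC=1 exec 'MOV B, 2'. After: A=3 B=2 C=0 D=0 ZF=0 PC=2
Step 3: PC=2 exec 'MUL C, C'. After: A=3 B=2 C=0 D=0 ZF=1 PC=3
Step 4: PC=3 exec 'SUB D, 4'. After: A=3 B=2 C=0 D=-4 ZF=0 PC=4
Step 5: PC=4 exec 'SUB A, 1'. After: A=2 B=2 C=0 D=-4 ZF=0 PC=5
Step 6: PC=5 exec 'JNZ 2'. After: A=2 B=2 C=0 D=-4 ZF=0 PC=2
Step 7: PC=2 exec 'MUL C, C'. After: A=2 B=2 C=0 D=-4 ZF=1 PC=3
Step 8: PC=3 exec 'SUB D, 4'. After: A=2 B=2 C=0 D=-8 ZF=0 PC=4
Step 9: PC=4 exec 'SUB A, 1'. After: A=1 B=2 C=0 D=-8 ZF=0 PC=5
Step 10: PC=5 exec 'JNZ 2'. After: A=1 B=2 C=0 D=-8 ZF=0 PC=2
Step 11: PC=2 exec 'MUL C, C'. After: A=1 B=2 C=0 D=-8 ZF=1 PC=3
Step 12: PC=3 exec 'SUB D, 4'. After: A=1 B=2 C=0 D=-12 ZF=0 PC=4
Step 13: PC=4 exec 'SUB A, 1'. After: A=0 B=2 C=0 D=-12 ZF=1 PC=5
Step 14: PC=5 exec 'JNZ 2'. After: A=0 B=2 C=0 D=-12 ZF=1 PC=6
Step 15: PC=6 exec 'ADD B, 2'. After: A=0 B=4 C=0 D=-12 ZF=0 PC=7
Step 16: PC=7 exec 'MOV B, 1'. After: A=0 B=1 C=0 D=-12 ZF=0 PC=8
Step 17: PC=8 exec 'ADD C, 3'. After: A=0 B=1 C=3 D=-12 ZF=0 PC=9
Step 18: PC=9 exec 'HALT'. After: A=0 B=1 C=3 D=-12 ZF=0 PC=9 HALTED
Total instructions executed: 18

Answer: 18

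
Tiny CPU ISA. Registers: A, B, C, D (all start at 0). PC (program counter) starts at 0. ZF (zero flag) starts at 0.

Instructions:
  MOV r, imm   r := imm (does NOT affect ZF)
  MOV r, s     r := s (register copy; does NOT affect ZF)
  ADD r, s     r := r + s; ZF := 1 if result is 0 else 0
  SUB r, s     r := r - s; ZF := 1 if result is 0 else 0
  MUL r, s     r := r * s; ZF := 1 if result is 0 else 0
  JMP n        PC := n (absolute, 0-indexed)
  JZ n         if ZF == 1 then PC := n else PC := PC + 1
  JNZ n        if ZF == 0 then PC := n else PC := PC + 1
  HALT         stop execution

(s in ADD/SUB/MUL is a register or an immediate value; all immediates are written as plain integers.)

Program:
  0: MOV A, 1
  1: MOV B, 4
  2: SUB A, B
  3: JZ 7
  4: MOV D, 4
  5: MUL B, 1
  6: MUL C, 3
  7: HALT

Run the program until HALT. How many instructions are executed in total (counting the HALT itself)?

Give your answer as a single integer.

Answer: 8

Derivation:
Step 1: PC=0 exec 'MOV A, 1'. After: A=1 B=0 C=0 D=0 ZF=0 PC=1
Step 2: PC=1 exec 'MOV B, 4'. After: A=1 B=4 C=0 D=0 ZF=0 PC=2
Step 3: PC=2 exec 'SUB A, B'. After: A=-3 B=4 C=0 D=0 ZF=0 PC=3
Step 4: PC=3 exec 'JZ 7'. After: A=-3 B=4 C=0 D=0 ZF=0 PC=4
Step 5: PC=4 exec 'MOV D, 4'. After: A=-3 B=4 C=0 D=4 ZF=0 PC=5
Step 6: PC=5 exec 'MUL B, 1'. After: A=-3 B=4 C=0 D=4 ZF=0 PC=6
Step 7: PC=6 exec 'MUL C, 3'. After: A=-3 B=4 C=0 D=4 ZF=1 PC=7
Step 8: PC=7 exec 'HALT'. After: A=-3 B=4 C=0 D=4 ZF=1 PC=7 HALTED
Total instructions executed: 8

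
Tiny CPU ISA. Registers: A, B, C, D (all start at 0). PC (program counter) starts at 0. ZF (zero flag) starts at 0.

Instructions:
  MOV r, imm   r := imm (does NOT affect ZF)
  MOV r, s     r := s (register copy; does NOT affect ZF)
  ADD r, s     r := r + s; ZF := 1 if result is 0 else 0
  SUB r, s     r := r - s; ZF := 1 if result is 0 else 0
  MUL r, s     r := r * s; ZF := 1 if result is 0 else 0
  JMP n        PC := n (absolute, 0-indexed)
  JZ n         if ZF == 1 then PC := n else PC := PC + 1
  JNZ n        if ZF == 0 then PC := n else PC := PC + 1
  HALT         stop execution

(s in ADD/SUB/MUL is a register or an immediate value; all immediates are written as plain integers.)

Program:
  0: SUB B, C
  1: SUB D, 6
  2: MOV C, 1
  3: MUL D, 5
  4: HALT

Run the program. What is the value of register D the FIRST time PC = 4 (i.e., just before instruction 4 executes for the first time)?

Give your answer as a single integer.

Step 1: PC=0 exec 'SUB B, C'. After: A=0 B=0 C=0 D=0 ZF=1 PC=1
Step 2: PC=1 exec 'SUB D, 6'. After: A=0 B=0 C=0 D=-6 ZF=0 PC=2
Step 3: PC=2 exec 'MOV C, 1'. After: A=0 B=0 C=1 D=-6 ZF=0 PC=3
Step 4: PC=3 exec 'MUL D, 5'. After: A=0 B=0 C=1 D=-30 ZF=0 PC=4
First time PC=4: D=-30

-30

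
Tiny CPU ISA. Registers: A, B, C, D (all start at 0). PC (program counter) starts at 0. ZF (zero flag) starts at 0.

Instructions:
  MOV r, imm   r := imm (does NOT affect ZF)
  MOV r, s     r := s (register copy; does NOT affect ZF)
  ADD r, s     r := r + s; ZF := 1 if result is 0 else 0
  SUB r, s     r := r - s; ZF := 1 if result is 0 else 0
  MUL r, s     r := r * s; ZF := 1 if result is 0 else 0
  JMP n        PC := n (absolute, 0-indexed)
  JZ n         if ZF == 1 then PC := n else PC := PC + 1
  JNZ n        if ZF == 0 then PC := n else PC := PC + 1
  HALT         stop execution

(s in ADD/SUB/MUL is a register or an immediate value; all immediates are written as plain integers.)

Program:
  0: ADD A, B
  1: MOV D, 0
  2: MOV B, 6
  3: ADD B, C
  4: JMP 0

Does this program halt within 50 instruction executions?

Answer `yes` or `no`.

Answer: no

Derivation:
Step 1: PC=0 exec 'ADD A, B'. After: A=0 B=0 C=0 D=0 ZF=1 PC=1
Step 2: PC=1 exec 'MOV D, 0'. After: A=0 B=0 C=0 D=0 ZF=1 PC=2
Step 3: PC=2 exec 'MOV B, 6'. After: A=0 B=6 C=0 D=0 ZF=1 PC=3
Step 4: PC=3 exec 'ADD B, C'. After: A=0 B=6 C=0 D=0 ZF=0 PC=4
Step 5: PC=4 exec 'JMP 0'. After: A=0 B=6 C=0 D=0 ZF=0 PC=0
Step 6: PC=0 exec 'ADD A, B'. After: A=6 B=6 C=0 D=0 ZF=0 PC=1
Step 7: PC=1 exec 'MOV D, 0'. After: A=6 B=6 C=0 D=0 ZF=0 PC=2
Step 8: PC=2 exec 'MOV B, 6'. After: A=6 B=6 C=0 D=0 ZF=0 PC=3
Step 9: PC=3 exec 'ADD B, C'. After: A=6 B=6 C=0 D=0 ZF=0 PC=4
Step 10: PC=4 exec 'JMP 0'. After: A=6 B=6 C=0 D=0 ZF=0 PC=0
Step 11: PC=0 exec 'ADD A, B'. After: A=12 B=6 C=0 D=0 ZF=0 PC=1
Step 12: PC=1 exec 'MOV D, 0'. After: A=12 B=6 C=0 D=0 ZF=0 PC=2
Step 13: PC=2 exec 'MOV B, 6'. After: A=12 B=6 C=0 D=0 ZF=0 PC=3
Step 14: PC=3 exec 'ADD B, C'. After: A=12 B=6 C=0 D=0 ZF=0 PC=4
Step 15: PC=4 exec 'JMP 0'. After: A=12 B=6 C=0 D=0 ZF=0 PC=0
After 50 steps: not halted. PC revisits the same instructions with no path to HALT; will never halt.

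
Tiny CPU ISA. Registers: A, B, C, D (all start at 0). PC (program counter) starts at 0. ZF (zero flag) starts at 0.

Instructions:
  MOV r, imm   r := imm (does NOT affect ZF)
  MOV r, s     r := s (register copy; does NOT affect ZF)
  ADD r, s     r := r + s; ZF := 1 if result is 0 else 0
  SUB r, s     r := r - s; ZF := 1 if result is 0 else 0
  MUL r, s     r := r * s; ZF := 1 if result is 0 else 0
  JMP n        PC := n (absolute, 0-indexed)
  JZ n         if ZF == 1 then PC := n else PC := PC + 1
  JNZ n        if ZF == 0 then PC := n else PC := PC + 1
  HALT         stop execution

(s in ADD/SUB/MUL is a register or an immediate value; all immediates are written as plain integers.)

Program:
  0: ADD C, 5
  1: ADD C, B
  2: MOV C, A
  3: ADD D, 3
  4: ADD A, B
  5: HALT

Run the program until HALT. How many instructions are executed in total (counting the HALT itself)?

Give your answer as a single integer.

Step 1: PC=0 exec 'ADD C, 5'. After: A=0 B=0 C=5 D=0 ZF=0 PC=1
Step 2: PC=1 exec 'ADD C, B'. After: A=0 B=0 C=5 D=0 ZF=0 PC=2
Step 3: PC=2 exec 'MOV C, A'. After: A=0 B=0 C=0 D=0 ZF=0 PC=3
Step 4: PC=3 exec 'ADD D, 3'. After: A=0 B=0 C=0 D=3 ZF=0 PC=4
Step 5: PC=4 exec 'ADD A, B'. After: A=0 B=0 C=0 D=3 ZF=1 PC=5
Step 6: PC=5 exec 'HALT'. After: A=0 B=0 C=0 D=3 ZF=1 PC=5 HALTED
Total instructions executed: 6

Answer: 6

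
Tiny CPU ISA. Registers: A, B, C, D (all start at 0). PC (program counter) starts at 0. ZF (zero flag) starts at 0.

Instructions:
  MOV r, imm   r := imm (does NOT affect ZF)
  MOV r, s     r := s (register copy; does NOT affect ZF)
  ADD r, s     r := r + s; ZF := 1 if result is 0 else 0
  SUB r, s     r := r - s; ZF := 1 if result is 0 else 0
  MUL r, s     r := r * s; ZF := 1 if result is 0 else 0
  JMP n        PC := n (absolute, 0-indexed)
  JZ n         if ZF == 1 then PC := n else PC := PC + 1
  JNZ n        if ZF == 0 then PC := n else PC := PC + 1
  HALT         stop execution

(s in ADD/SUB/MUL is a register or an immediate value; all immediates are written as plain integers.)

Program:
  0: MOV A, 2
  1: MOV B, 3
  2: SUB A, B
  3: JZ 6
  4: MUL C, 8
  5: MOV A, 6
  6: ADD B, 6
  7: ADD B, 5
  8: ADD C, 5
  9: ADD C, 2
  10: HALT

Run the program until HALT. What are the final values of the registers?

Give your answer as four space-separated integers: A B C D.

Answer: 6 14 7 0

Derivation:
Step 1: PC=0 exec 'MOV A, 2'. After: A=2 B=0 C=0 D=0 ZF=0 PC=1
Step 2: PC=1 exec 'MOV B, 3'. After: A=2 B=3 C=0 D=0 ZF=0 PC=2
Step 3: PC=2 exec 'SUB A, B'. After: A=-1 B=3 C=0 D=0 ZF=0 PC=3
Step 4: PC=3 exec 'JZ 6'. After: A=-1 B=3 C=0 D=0 ZF=0 PC=4
Step 5: PC=4 exec 'MUL C, 8'. After: A=-1 B=3 C=0 D=0 ZF=1 PC=5
Step 6: PC=5 exec 'MOV A, 6'. After: A=6 B=3 C=0 D=0 ZF=1 PC=6
Step 7: PC=6 exec 'ADD B, 6'. After: A=6 B=9 C=0 D=0 ZF=0 PC=7
Step 8: PC=7 exec 'ADD B, 5'. After: A=6 B=14 C=0 D=0 ZF=0 PC=8
Step 9: PC=8 exec 'ADD C, 5'. After: A=6 B=14 C=5 D=0 ZF=0 PC=9
Step 10: PC=9 exec 'ADD C, 2'. After: A=6 B=14 C=7 D=0 ZF=0 PC=10
Step 11: PC=10 exec 'HALT'. After: A=6 B=14 C=7 D=0 ZF=0 PC=10 HALTED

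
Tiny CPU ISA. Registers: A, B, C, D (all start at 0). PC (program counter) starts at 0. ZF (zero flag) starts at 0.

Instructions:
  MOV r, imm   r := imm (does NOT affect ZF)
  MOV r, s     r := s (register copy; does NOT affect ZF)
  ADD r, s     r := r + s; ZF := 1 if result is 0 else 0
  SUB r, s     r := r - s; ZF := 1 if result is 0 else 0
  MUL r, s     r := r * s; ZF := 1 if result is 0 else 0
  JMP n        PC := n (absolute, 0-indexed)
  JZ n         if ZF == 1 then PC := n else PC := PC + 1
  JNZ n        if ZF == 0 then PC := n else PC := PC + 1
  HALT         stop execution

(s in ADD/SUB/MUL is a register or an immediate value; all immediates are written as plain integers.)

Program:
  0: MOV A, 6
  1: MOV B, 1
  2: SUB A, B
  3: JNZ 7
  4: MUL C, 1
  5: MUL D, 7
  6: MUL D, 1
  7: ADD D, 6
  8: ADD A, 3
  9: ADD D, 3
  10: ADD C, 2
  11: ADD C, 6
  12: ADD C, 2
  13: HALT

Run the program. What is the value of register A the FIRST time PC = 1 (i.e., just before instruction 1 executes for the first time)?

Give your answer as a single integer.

Step 1: PC=0 exec 'MOV A, 6'. After: A=6 B=0 C=0 D=0 ZF=0 PC=1
First time PC=1: A=6

6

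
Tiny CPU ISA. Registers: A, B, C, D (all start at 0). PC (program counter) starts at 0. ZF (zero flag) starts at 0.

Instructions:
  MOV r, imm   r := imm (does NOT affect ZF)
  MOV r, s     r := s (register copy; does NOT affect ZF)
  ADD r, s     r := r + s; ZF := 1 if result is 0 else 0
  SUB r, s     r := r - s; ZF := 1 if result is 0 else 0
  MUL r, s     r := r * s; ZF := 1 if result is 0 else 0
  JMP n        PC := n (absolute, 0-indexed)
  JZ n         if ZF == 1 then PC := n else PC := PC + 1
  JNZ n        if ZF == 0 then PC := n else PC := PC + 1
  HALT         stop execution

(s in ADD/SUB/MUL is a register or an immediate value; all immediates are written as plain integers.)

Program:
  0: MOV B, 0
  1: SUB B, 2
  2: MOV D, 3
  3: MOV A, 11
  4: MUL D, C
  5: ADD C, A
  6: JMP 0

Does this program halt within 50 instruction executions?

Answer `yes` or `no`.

Answer: no

Derivation:
Step 1: PC=0 exec 'MOV B, 0'. After: A=0 B=0 C=0 D=0 ZF=0 PC=1
Step 2: PC=1 exec 'SUB B, 2'. After: A=0 B=-2 C=0 D=0 ZF=0 PC=2
Step 3: PC=2 exec 'MOV D, 3'. After: A=0 B=-2 C=0 D=3 ZF=0 PC=3
Step 4: PC=3 exec 'MOV A, 11'. After: A=11 B=-2 C=0 D=3 ZF=0 PC=4
Step 5: PC=4 exec 'MUL D, C'. After: A=11 B=-2 C=0 D=0 ZF=1 PC=5
Step 6: PC=5 exec 'ADD C, A'. After: A=11 B=-2 C=11 D=0 ZF=0 PC=6
Step 7: PC=6 exec 'JMP 0'. After: A=11 B=-2 C=11 D=0 ZF=0 PC=0
Step 8: PC=0 exec 'MOV B, 0'. After: A=11 B=0 C=11 D=0 ZF=0 PC=1
Step 9: PC=1 exec 'SUB B, 2'. After: A=11 B=-2 C=11 D=0 ZF=0 PC=2
Step 10: PC=2 exec 'MOV D, 3'. After: A=11 B=-2 C=11 D=3 ZF=0 PC=3
Step 11: PC=3 exec 'MOV A, 11'. After: A=11 B=-2 C=11 D=3 ZF=0 PC=4
Step 12: PC=4 exec 'MUL D, C'. After: A=11 B=-2 C=11 D=33 ZF=0 PC=5
Step 13: PC=5 exec 'ADD C, A'. After: A=11 B=-2 C=22 D=33 ZF=0 PC=6
Step 14: PC=6 exec 'JMP 0'. After: A=11 B=-2 C=22 D=33 ZF=0 PC=0
Step 15: PC=0 exec 'MOV B, 0'. After: A=11 B=0 C=22 D=33 ZF=0 PC=1
After 50 steps: not halted. PC revisits the same instructions with no path to HALT; will never halt.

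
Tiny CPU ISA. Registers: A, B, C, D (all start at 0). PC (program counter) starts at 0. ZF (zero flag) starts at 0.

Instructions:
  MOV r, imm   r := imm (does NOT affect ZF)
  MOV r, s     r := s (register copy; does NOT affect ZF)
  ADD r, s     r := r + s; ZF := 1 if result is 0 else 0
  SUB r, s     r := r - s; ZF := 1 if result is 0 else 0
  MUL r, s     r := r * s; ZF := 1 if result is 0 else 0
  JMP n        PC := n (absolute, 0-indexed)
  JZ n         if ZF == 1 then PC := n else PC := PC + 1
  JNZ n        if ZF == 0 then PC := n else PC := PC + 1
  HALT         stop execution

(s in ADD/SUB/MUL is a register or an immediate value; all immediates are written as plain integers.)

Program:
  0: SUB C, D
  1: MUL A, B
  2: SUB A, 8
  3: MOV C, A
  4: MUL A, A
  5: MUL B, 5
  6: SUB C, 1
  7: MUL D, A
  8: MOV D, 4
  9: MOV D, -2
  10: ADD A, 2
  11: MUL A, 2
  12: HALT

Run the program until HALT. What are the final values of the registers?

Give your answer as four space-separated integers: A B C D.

Step 1: PC=0 exec 'SUB C, D'. After: A=0 B=0 C=0 D=0 ZF=1 PC=1
Step 2: PC=1 exec 'MUL A, B'. After: A=0 B=0 C=0 D=0 ZF=1 PC=2
Step 3: PC=2 exec 'SUB A, 8'. After: A=-8 B=0 C=0 D=0 ZF=0 PC=3
Step 4: PC=3 exec 'MOV C, A'. After: A=-8 B=0 C=-8 D=0 ZF=0 PC=4
Step 5: PC=4 exec 'MUL A, A'. After: A=64 B=0 C=-8 D=0 ZF=0 PC=5
Step 6: PC=5 exec 'MUL B, 5'. After: A=64 B=0 C=-8 D=0 ZF=1 PC=6
Step 7: PC=6 exec 'SUB C, 1'. After: A=64 B=0 C=-9 D=0 ZF=0 PC=7
Step 8: PC=7 exec 'MUL D, A'. After: A=64 B=0 C=-9 D=0 ZF=1 PC=8
Step 9: PC=8 exec 'MOV D, 4'. After: A=64 B=0 C=-9 D=4 ZF=1 PC=9
Step 10: PC=9 exec 'MOV D, -2'. After: A=64 B=0 C=-9 D=-2 ZF=1 PC=10
Step 11: PC=10 exec 'ADD A, 2'. After: A=66 B=0 C=-9 D=-2 ZF=0 PC=11
Step 12: PC=11 exec 'MUL A, 2'. After: A=132 B=0 C=-9 D=-2 ZF=0 PC=12
Step 13: PC=12 exec 'HALT'. After: A=132 B=0 C=-9 D=-2 ZF=0 PC=12 HALTED

Answer: 132 0 -9 -2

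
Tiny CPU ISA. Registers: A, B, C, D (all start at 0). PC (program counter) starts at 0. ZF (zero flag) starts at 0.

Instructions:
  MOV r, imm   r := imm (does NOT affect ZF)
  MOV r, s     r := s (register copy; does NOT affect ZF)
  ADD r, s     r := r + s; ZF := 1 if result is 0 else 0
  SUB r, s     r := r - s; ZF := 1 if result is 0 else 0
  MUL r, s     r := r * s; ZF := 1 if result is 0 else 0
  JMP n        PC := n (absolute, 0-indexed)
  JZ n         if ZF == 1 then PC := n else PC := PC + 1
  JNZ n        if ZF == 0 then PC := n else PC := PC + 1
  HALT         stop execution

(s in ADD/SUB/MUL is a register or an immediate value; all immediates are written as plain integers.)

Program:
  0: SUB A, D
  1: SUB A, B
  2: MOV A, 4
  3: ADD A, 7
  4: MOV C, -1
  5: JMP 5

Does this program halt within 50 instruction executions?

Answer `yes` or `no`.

Step 1: PC=0 exec 'SUB A, D'. After: A=0 B=0 C=0 D=0 ZF=1 PC=1
Step 2: PC=1 exec 'SUB A, B'. After: A=0 B=0 C=0 D=0 ZF=1 PC=2
Step 3: PC=2 exec 'MOV A, 4'. After: A=4 B=0 C=0 D=0 ZF=1 PC=3
Step 4: PC=3 exec 'ADD A, 7'. After: A=11 B=0 C=0 D=0 ZF=0 PC=4
Step 5: PC=4 exec 'MOV C, -1'. After: A=11 B=0 C=-1 D=0 ZF=0 PC=5
Step 6: PC=5 exec 'JMP 5'. After: A=11 B=0 C=-1 D=0 ZF=0 PC=5
State after step 6 equals state after step 5: the program is in a cycle of length 1 and will never halt.

Answer: no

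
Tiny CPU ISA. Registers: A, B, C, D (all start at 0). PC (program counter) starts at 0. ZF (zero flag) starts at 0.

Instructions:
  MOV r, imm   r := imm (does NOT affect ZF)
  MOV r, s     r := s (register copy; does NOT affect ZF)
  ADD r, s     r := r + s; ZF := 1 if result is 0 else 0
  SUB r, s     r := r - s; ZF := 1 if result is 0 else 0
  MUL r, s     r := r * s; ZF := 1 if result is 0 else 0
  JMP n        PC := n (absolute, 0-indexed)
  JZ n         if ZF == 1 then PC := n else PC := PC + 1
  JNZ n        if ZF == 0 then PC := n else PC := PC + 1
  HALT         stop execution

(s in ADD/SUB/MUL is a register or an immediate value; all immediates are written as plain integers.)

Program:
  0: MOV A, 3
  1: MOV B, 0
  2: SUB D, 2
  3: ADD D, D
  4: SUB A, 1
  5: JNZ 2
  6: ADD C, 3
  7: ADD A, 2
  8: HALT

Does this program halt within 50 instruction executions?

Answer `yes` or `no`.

Step 1: PC=0 exec 'MOV A, 3'. After: A=3 B=0 C=0 D=0 ZF=0 PC=1
Step 2: PC=1 exec 'MOV B, 0'. After: A=3 B=0 C=0 D=0 ZF=0 PC=2
Step 3: PC=2 exec 'SUB D, 2'. After: A=3 B=0 C=0 D=-2 ZF=0 PC=3
Step 4: PC=3 exec 'ADD D, D'. After: A=3 B=0 C=0 D=-4 ZF=0 PC=4
Step 5: PC=4 exec 'SUB A, 1'. After: A=2 B=0 C=0 D=-4 ZF=0 PC=5
Step 6: PC=5 exec 'JNZ 2'. After: A=2 B=0 C=0 D=-4 ZF=0 PC=2
Step 7: PC=2 exec 'SUB D, 2'. After: A=2 B=0 C=0 D=-6 ZF=0 PC=3
Step 8: PC=3 exec 'ADD D, D'. After: A=2 B=0 C=0 D=-12 ZF=0 PC=4
Step 9: PC=4 exec 'SUB A, 1'. After: A=1 B=0 C=0 D=-12 ZF=0 PC=5
Step 10: PC=5 exec 'JNZ 2'. After: A=1 B=0 C=0 D=-12 ZF=0 PC=2
Step 11: PC=2 exec 'SUB D, 2'. After: A=1 B=0 C=0 D=-14 ZF=0 PC=3
Step 12: PC=3 exec 'ADD D, D'. After: A=1 B=0 C=0 D=-28 ZF=0 PC=4
Step 13: PC=4 exec 'SUB A, 1'. After: A=0 B=0 C=0 D=-28 ZF=1 PC=5
Step 14: PC=5 exec 'JNZ 2'. After: A=0 B=0 C=0 D=-28 ZF=1 PC=6
Step 15: PC=6 exec 'ADD C, 3'. After: A=0 B=0 C=3 D=-28 ZF=0 PC=7
Step 16: PC=7 exec 'ADD A, 2'. After: A=2 B=0 C=3 D=-28 ZF=0 PC=8
Step 17: PC=8 exec 'HALT'. After: A=2 B=0 C=3 D=-28 ZF=0 PC=8 HALTED

Answer: yes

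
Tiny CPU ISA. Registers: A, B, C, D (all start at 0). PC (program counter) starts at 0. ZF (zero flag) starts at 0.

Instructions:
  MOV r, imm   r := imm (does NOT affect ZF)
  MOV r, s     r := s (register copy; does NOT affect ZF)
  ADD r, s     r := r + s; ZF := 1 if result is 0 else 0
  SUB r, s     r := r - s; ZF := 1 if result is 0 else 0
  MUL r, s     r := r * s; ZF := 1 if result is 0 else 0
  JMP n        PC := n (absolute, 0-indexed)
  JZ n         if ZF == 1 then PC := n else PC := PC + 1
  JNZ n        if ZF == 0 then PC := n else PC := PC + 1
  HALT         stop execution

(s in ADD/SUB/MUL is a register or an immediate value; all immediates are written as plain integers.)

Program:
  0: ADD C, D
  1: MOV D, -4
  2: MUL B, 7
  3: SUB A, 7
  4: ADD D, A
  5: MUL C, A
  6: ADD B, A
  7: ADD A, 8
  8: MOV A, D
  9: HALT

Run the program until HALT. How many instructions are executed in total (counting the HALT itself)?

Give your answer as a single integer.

Step 1: PC=0 exec 'ADD C, D'. After: A=0 B=0 C=0 D=0 ZF=1 PC=1
Step 2: PC=1 exec 'MOV D, -4'. After: A=0 B=0 C=0 D=-4 ZF=1 PC=2
Step 3: PC=2 exec 'MUL B, 7'. After: A=0 B=0 C=0 D=-4 ZF=1 PC=3
Step 4: PC=3 exec 'SUB A, 7'. After: A=-7 B=0 C=0 D=-4 ZF=0 PC=4
Step 5: PC=4 exec 'ADD D, A'. After: A=-7 B=0 C=0 D=-11 ZF=0 PC=5
Step 6: PC=5 exec 'MUL C, A'. After: A=-7 B=0 C=0 D=-11 ZF=1 PC=6
Step 7: PC=6 exec 'ADD B, A'. After: A=-7 B=-7 C=0 D=-11 ZF=0 PC=7
Step 8: PC=7 exec 'ADD A, 8'. After: A=1 B=-7 C=0 D=-11 ZF=0 PC=8
Step 9: PC=8 exec 'MOV A, D'. After: A=-11 B=-7 C=0 D=-11 ZF=0 PC=9
Step 10: PC=9 exec 'HALT'. After: A=-11 B=-7 C=0 D=-11 ZF=0 PC=9 HALTED
Total instructions executed: 10

Answer: 10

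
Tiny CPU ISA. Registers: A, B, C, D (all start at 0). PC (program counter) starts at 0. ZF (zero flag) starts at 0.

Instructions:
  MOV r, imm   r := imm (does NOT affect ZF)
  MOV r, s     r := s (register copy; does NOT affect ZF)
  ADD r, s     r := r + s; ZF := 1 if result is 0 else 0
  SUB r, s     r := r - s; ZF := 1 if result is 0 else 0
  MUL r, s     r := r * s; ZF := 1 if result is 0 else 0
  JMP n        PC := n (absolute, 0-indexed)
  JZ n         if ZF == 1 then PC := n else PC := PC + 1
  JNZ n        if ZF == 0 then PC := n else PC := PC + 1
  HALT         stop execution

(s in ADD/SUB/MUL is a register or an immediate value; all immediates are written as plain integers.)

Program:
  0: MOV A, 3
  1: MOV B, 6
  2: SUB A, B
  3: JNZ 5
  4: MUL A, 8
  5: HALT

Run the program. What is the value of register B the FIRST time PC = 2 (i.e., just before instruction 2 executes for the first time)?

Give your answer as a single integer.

Step 1: PC=0 exec 'MOV A, 3'. After: A=3 B=0 C=0 D=0 ZF=0 PC=1
Step 2: PC=1 exec 'MOV B, 6'. After: A=3 B=6 C=0 D=0 ZF=0 PC=2
First time PC=2: B=6

6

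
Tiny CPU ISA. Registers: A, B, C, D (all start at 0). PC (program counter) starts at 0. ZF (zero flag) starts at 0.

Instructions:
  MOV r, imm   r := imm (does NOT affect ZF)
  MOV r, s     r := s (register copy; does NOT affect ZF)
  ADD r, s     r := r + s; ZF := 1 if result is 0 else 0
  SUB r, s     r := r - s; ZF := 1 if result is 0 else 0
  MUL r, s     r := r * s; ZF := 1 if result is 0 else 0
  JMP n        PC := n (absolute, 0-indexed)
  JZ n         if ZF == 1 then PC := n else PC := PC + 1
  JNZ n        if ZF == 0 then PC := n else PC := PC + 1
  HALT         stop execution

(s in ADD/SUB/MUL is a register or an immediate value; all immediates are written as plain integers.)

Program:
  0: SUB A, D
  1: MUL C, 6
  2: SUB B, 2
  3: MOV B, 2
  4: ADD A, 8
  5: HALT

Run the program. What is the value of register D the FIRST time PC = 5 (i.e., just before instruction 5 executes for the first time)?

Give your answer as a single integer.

Step 1: PC=0 exec 'SUB A, D'. After: A=0 B=0 C=0 D=0 ZF=1 PC=1
Step 2: PC=1 exec 'MUL C, 6'. After: A=0 B=0 C=0 D=0 ZF=1 PC=2
Step 3: PC=2 exec 'SUB B, 2'. After: A=0 B=-2 C=0 D=0 ZF=0 PC=3
Step 4: PC=3 exec 'MOV B, 2'. After: A=0 B=2 C=0 D=0 ZF=0 PC=4
Step 5: PC=4 exec 'ADD A, 8'. After: A=8 B=2 C=0 D=0 ZF=0 PC=5
First time PC=5: D=0

0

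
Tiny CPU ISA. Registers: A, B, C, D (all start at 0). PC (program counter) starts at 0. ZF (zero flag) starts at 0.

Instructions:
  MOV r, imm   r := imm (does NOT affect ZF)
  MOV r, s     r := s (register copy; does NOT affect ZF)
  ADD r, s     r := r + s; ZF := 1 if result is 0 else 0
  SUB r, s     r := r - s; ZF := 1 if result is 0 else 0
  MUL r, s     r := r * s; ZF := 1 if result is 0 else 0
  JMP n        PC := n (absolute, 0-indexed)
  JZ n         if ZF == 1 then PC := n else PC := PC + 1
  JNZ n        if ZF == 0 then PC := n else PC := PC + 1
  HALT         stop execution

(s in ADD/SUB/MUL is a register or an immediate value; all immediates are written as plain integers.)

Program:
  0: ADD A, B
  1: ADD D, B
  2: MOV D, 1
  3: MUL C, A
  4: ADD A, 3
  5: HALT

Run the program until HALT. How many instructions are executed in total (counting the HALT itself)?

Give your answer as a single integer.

Answer: 6

Derivation:
Step 1: PC=0 exec 'ADD A, B'. After: A=0 B=0 C=0 D=0 ZF=1 PC=1
Step 2: PC=1 exec 'ADD D, B'. After: A=0 B=0 C=0 D=0 ZF=1 PC=2
Step 3: PC=2 exec 'MOV D, 1'. After: A=0 B=0 C=0 D=1 ZF=1 PC=3
Step 4: PC=3 exec 'MUL C, A'. After: A=0 B=0 C=0 D=1 ZF=1 PC=4
Step 5: PC=4 exec 'ADD A, 3'. After: A=3 B=0 C=0 D=1 ZF=0 PC=5
Step 6: PC=5 exec 'HALT'. After: A=3 B=0 C=0 D=1 ZF=0 PC=5 HALTED
Total instructions executed: 6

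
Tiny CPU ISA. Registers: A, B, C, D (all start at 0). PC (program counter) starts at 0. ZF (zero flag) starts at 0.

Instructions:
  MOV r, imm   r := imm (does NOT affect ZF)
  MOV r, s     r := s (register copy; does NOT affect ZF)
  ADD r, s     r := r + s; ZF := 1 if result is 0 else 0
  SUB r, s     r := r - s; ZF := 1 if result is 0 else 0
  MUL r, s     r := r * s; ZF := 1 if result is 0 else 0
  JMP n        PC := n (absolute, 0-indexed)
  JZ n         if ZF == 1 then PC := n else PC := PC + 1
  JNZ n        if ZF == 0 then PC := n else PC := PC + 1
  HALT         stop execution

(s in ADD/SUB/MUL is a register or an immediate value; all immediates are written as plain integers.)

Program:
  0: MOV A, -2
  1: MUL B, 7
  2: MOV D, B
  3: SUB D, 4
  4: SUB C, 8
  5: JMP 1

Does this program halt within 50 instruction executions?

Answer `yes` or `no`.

Answer: no

Derivation:
Step 1: PC=0 exec 'MOV A, -2'. After: A=-2 B=0 C=0 D=0 ZF=0 PC=1
Step 2: PC=1 exec 'MUL B, 7'. After: A=-2 B=0 C=0 D=0 ZF=1 PC=2
Step 3: PC=2 exec 'MOV D, B'. After: A=-2 B=0 C=0 D=0 ZF=1 PC=3
Step 4: PC=3 exec 'SUB D, 4'. After: A=-2 B=0 C=0 D=-4 ZF=0 PC=4
Step 5: PC=4 exec 'SUB C, 8'. After: A=-2 B=0 C=-8 D=-4 ZF=0 PC=5
Step 6: PC=5 exec 'JMP 1'. After: A=-2 B=0 C=-8 D=-4 ZF=0 PC=1
Step 7: PC=1 exec 'MUL B, 7'. After: A=-2 B=0 C=-8 D=-4 ZF=1 PC=2
Step 8: PC=2 exec 'MOV D, B'. After: A=-2 B=0 C=-8 D=0 ZF=1 PC=3
Step 9: PC=3 exec 'SUB D, 4'. After: A=-2 B=0 C=-8 D=-4 ZF=0 PC=4
Step 10: PC=4 exec 'SUB C, 8'. After: A=-2 B=0 C=-16 D=-4 ZF=0 PC=5
Step 11: PC=5 exec 'JMP 1'. After: A=-2 B=0 C=-16 D=-4 ZF=0 PC=1
Step 12: PC=1 exec 'MUL B, 7'. After: A=-2 B=0 C=-16 D=-4 ZF=1 PC=2
Step 13: PC=2 exec 'MOV D, B'. After: A=-2 B=0 C=-16 D=0 ZF=1 PC=3
Step 14: PC=3 exec 'SUB D, 4'. After: A=-2 B=0 C=-16 D=-4 ZF=0 PC=4
Step 15: PC=4 exec 'SUB C, 8'. After: A=-2 B=0 C=-24 D=-4 ZF=0 PC=5
After 50 steps: not halted. PC revisits the same instructions with no path to HALT; will never halt.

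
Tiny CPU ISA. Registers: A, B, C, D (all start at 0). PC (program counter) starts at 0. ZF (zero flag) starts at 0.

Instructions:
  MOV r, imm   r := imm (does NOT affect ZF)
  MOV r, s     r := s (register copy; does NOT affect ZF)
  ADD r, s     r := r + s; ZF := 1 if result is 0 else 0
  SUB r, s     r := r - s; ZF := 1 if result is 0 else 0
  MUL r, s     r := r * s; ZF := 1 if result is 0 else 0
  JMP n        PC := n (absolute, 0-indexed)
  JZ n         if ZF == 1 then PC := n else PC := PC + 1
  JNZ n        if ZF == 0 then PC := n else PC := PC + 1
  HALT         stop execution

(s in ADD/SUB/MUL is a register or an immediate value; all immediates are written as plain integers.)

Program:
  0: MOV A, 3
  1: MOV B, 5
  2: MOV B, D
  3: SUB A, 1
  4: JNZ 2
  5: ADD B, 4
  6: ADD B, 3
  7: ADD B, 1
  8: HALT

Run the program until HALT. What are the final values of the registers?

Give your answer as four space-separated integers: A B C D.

Step 1: PC=0 exec 'MOV A, 3'. After: A=3 B=0 C=0 D=0 ZF=0 PC=1
Step 2: PC=1 exec 'MOV B, 5'. After: A=3 B=5 C=0 D=0 ZF=0 PC=2
Step 3: PC=2 exec 'MOV B, D'. After: A=3 B=0 C=0 D=0 ZF=0 PC=3
Step 4: PC=3 exec 'SUB A, 1'. After: A=2 B=0 C=0 D=0 ZF=0 PC=4
Step 5: PC=4 exec 'JNZ 2'. After: A=2 B=0 C=0 D=0 ZF=0 PC=2
Step 6: PC=2 exec 'MOV B, D'. After: A=2 B=0 C=0 D=0 ZF=0 PC=3
Step 7: PC=3 exec 'SUB A, 1'. After: A=1 B=0 C=0 D=0 ZF=0 PC=4
Step 8: PC=4 exec 'JNZ 2'. After: A=1 B=0 C=0 D=0 ZF=0 PC=2
Step 9: PC=2 exec 'MOV B, D'. After: A=1 B=0 C=0 D=0 ZF=0 PC=3
Step 10: PC=3 exec 'SUB A, 1'. After: A=0 B=0 C=0 D=0 ZF=1 PC=4
Step 11: PC=4 exec 'JNZ 2'. After: A=0 B=0 C=0 D=0 ZF=1 PC=5
Step 12: PC=5 exec 'ADD B, 4'. After: A=0 B=4 C=0 D=0 ZF=0 PC=6
Step 13: PC=6 exec 'ADD B, 3'. After: A=0 B=7 C=0 D=0 ZF=0 PC=7
Step 14: PC=7 exec 'ADD B, 1'. After: A=0 B=8 C=0 D=0 ZF=0 PC=8
Step 15: PC=8 exec 'HALT'. After: A=0 B=8 C=0 D=0 ZF=0 PC=8 HALTED

Answer: 0 8 0 0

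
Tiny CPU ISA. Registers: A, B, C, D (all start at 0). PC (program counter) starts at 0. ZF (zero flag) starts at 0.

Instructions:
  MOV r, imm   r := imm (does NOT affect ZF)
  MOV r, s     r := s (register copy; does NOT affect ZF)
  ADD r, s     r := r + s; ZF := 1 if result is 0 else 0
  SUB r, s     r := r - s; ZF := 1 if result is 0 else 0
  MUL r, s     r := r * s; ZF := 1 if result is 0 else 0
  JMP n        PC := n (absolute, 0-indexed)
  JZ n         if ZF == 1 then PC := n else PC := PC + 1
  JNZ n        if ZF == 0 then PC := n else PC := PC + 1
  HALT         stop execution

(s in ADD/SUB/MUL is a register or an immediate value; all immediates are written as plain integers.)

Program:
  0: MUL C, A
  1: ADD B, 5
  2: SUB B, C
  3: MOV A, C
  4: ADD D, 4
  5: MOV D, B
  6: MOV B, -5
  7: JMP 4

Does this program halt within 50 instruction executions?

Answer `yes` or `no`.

Step 1: PC=0 exec 'MUL C, A'. After: A=0 B=0 C=0 D=0 ZF=1 PC=1
Step 2: PC=1 exec 'ADD B, 5'. After: A=0 B=5 C=0 D=0 ZF=0 PC=2
Step 3: PC=2 exec 'SUB B, C'. After: A=0 B=5 C=0 D=0 ZF=0 PC=3
Step 4: PC=3 exec 'MOV A, C'. After: A=0 B=5 C=0 D=0 ZF=0 PC=4
Step 5: PC=4 exec 'ADD D, 4'. After: A=0 B=5 C=0 D=4 ZF=0 PC=5
Step 6: PC=5 exec 'MOV D, B'. After: A=0 B=5 C=0 D=5 ZF=0 PC=6
Step 7: PC=6 exec 'MOV B, -5'. After: A=0 B=-5 C=0 D=5 ZF=0 PC=7
Step 8: PC=7 exec 'JMP 4'. After: A=0 B=-5 C=0 D=5 ZF=0 PC=4
Step 9: PC=4 exec 'ADD D, 4'. After: A=0 B=-5 C=0 D=9 ZF=0 PC=5
Step 10: PC=5 exec 'MOV D, B'. After: A=0 B=-5 C=0 D=-5 ZF=0 PC=6
Step 11: PC=6 exec 'MOV B, -5'. After: A=0 B=-5 C=0 D=-5 ZF=0 PC=7
Step 12: PC=7 exec 'JMP 4'. After: A=0 B=-5 C=0 D=-5 ZF=0 PC=4
Step 13: PC=4 exec 'ADD D, 4'. After: A=0 B=-5 C=0 D=-1 ZF=0 PC=5
Step 14: PC=5 exec 'MOV D, B'. After: A=0 B=-5 C=0 D=-5 ZF=0 PC=6
State after step 14 equals state after step 10: the program is in a cycle of length 4 and will never halt.

Answer: no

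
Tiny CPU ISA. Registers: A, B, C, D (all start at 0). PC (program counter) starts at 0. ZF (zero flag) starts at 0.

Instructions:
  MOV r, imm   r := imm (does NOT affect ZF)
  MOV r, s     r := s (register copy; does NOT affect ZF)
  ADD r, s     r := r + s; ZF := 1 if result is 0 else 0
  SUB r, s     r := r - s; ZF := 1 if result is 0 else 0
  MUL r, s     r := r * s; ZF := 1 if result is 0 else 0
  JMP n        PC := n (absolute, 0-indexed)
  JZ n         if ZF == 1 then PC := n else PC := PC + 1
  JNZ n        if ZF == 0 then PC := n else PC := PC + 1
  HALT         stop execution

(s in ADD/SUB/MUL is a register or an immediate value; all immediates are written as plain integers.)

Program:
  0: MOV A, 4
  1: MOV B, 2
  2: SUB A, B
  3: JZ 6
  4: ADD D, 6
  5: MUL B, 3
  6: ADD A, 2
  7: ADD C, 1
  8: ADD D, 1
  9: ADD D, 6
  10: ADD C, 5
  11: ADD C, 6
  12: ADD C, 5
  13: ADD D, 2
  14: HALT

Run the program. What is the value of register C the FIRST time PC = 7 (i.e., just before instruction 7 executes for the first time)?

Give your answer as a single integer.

Step 1: PC=0 exec 'MOV A, 4'. After: A=4 B=0 C=0 D=0 ZF=0 PC=1
Step 2: PC=1 exec 'MOV B, 2'. After: A=4 B=2 C=0 D=0 ZF=0 PC=2
Step 3: PC=2 exec 'SUB A, B'. After: A=2 B=2 C=0 D=0 ZF=0 PC=3
Step 4: PC=3 exec 'JZ 6'. After: A=2 B=2 C=0 D=0 ZF=0 PC=4
Step 5: PC=4 exec 'ADD D, 6'. After: A=2 B=2 C=0 D=6 ZF=0 PC=5
Step 6: PC=5 exec 'MUL B, 3'. After: A=2 B=6 C=0 D=6 ZF=0 PC=6
Step 7: PC=6 exec 'ADD A, 2'. After: A=4 B=6 C=0 D=6 ZF=0 PC=7
First time PC=7: C=0

0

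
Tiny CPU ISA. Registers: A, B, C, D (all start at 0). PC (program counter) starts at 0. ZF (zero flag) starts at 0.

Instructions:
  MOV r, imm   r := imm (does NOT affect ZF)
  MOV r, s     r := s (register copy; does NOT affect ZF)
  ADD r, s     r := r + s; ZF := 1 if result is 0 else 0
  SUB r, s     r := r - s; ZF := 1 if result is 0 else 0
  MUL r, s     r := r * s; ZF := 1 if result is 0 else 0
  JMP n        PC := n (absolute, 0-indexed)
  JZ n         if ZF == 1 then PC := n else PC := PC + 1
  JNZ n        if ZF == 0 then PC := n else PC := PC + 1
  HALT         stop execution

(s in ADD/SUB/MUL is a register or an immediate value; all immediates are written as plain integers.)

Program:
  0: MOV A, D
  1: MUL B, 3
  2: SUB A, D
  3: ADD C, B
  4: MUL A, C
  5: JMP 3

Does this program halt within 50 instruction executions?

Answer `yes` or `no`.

Step 1: PC=0 exec 'MOV A, D'. After: A=0 B=0 C=0 D=0 ZF=0 PC=1
Step 2: PC=1 exec 'MUL B, 3'. After: A=0 B=0 C=0 D=0 ZF=1 PC=2
Step 3: PC=2 exec 'SUB A, D'. After: A=0 B=0 C=0 D=0 ZF=1 PC=3
Step 4: PC=3 exec 'ADD C, B'. After: A=0 B=0 C=0 D=0 ZF=1 PC=4
Step 5: PC=4 exec 'MUL A, C'. After: A=0 B=0 C=0 D=0 ZF=1 PC=5
Step 6: PC=5 exec 'JMP 3'. After: A=0 B=0 C=0 D=0 ZF=1 PC=3
State after step 6 equals state after step 3: the program is in a cycle of length 3 and will never halt.

Answer: no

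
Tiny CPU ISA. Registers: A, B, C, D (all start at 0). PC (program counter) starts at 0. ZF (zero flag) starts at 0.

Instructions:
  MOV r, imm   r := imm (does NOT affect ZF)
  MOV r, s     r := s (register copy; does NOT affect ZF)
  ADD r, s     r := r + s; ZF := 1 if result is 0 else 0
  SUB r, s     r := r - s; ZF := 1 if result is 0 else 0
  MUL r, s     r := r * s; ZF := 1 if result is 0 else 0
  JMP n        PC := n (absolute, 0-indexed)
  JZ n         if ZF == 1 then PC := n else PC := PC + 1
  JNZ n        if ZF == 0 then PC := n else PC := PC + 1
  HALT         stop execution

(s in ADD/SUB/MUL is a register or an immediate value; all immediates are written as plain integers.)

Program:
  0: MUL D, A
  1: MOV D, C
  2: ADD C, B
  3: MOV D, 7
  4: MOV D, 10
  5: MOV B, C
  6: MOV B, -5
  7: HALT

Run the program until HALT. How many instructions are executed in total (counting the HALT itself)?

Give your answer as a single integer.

Step 1: PC=0 exec 'MUL D, A'. After: A=0 B=0 C=0 D=0 ZF=1 PC=1
Step 2: PC=1 exec 'MOV D, C'. After: A=0 B=0 C=0 D=0 ZF=1 PC=2
Step 3: PC=2 exec 'ADD C, B'. After: A=0 B=0 C=0 D=0 ZF=1 PC=3
Step 4: PC=3 exec 'MOV D, 7'. After: A=0 B=0 C=0 D=7 ZF=1 PC=4
Step 5: PC=4 exec 'MOV D, 10'. After: A=0 B=0 C=0 D=10 ZF=1 PC=5
Step 6: PC=5 exec 'MOV B, C'. After: A=0 B=0 C=0 D=10 ZF=1 PC=6
Step 7: PC=6 exec 'MOV B, -5'. After: A=0 B=-5 C=0 D=10 ZF=1 PC=7
Step 8: PC=7 exec 'HALT'. After: A=0 B=-5 C=0 D=10 ZF=1 PC=7 HALTED
Total instructions executed: 8

Answer: 8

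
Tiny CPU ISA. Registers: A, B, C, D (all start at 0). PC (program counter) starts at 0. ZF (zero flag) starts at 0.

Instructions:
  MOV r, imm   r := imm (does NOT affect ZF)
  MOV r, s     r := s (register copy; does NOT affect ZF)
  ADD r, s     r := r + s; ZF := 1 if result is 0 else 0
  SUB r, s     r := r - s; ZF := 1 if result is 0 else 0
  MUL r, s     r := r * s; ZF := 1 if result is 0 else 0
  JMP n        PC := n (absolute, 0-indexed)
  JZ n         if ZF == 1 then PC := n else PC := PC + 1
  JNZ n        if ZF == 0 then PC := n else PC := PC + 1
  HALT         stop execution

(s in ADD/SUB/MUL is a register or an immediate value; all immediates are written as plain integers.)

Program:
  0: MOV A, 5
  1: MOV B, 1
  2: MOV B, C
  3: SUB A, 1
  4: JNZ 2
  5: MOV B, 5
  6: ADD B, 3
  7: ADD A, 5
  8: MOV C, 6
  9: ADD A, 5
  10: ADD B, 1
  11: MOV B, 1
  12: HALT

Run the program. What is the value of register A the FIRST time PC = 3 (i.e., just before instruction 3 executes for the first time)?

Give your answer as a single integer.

Step 1: PC=0 exec 'MOV A, 5'. After: A=5 B=0 C=0 D=0 ZF=0 PC=1
Step 2: PC=1 exec 'MOV B, 1'. After: A=5 B=1 C=0 D=0 ZF=0 PC=2
Step 3: PC=2 exec 'MOV B, C'. After: A=5 B=0 C=0 D=0 ZF=0 PC=3
First time PC=3: A=5

5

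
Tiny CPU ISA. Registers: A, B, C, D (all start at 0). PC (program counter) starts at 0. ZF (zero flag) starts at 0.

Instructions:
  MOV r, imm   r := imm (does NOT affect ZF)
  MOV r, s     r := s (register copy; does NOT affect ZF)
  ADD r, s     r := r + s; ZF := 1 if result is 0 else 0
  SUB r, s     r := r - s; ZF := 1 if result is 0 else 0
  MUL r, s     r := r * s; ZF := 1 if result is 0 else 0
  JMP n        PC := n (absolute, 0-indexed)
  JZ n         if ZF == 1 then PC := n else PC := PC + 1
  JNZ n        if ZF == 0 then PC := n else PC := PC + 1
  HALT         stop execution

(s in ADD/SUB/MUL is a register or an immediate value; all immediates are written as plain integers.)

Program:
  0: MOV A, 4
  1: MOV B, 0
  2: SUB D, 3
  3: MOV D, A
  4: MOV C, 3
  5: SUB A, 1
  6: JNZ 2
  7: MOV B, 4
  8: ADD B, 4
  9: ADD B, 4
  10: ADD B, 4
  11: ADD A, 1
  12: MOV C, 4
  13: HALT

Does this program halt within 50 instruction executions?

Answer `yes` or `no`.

Step 1: PC=0 exec 'MOV A, 4'. After: A=4 B=0 C=0 D=0 ZF=0 PC=1
Step 2: PC=1 exec 'MOV B, 0'. After: A=4 B=0 C=0 D=0 ZF=0 PC=2
Step 3: PC=2 exec 'SUB D, 3'. After: A=4 B=0 C=0 D=-3 ZF=0 PC=3
Step 4: PC=3 exec 'MOV D, A'. After: A=4 B=0 C=0 D=4 ZF=0 PC=4
Step 5: PC=4 exec 'MOV C, 3'. After: A=4 B=0 C=3 D=4 ZF=0 PC=5
Step 6: PC=5 exec 'SUB A, 1'. After: A=3 B=0 C=3 D=4 ZF=0 PC=6
Step 7: PC=6 exec 'JNZ 2'. After: A=3 B=0 C=3 D=4 ZF=0 PC=2
Step 8: PC=2 exec 'SUB D, 3'. After: A=3 B=0 C=3 D=1 ZF=0 PC=3
Step 9: PC=3 exec 'MOV D, A'. After: A=3 B=0 C=3 D=3 ZF=0 PC=4
Step 10: PC=4 exec 'MOV C, 3'. After: A=3 B=0 C=3 D=3 ZF=0 PC=5
Step 11: PC=5 exec 'SUB A, 1'. After: A=2 B=0 C=3 D=3 ZF=0 PC=6
Step 12: PC=6 exec 'JNZ 2'. After: A=2 B=0 C=3 D=3 ZF=0 PC=2
Step 13: PC=2 exec 'SUB D, 3'. After: A=2 B=0 C=3 D=0 ZF=1 PC=3
Step 14: PC=3 exec 'MOV D, A'. After: A=2 B=0 C=3 D=2 ZF=1 PC=4
Step 15: PC=4 exec 'MOV C, 3'. After: A=2 B=0 C=3 D=2 ZF=1 PC=5
Step 16: PC=5 exec 'SUB A, 1'. After: A=1 B=0 C=3 D=2 ZF=0 PC=6
Step 17: PC=6 exec 'JNZ 2'. After: A=1 B=0 C=3 D=2 ZF=0 PC=2
Step 18: PC=2 exec 'SUB D, 3'. After: A=1 B=0 C=3 D=-1 ZF=0 PC=3
Step 19: PC=3 exec 'MOV D, A'. After: A=1 B=0 C=3 D=1 ZF=0 PC=4
Step 20: PC=4 exec 'MOV C, 3'. After: A=1 B=0 C=3 D=1 ZF=0 PC=5
Step 21: PC=5 exec 'SUB A, 1'. After: A=0 B=0 C=3 D=1 ZF=1 PC=6
Step 22: PC=6 exec 'JNZ 2'. After: A=0 B=0 C=3 D=1 ZF=1 PC=7
Step 23: PC=7 exec 'MOV B, 4'. After: A=0 B=4 C=3 D=1 ZF=1 PC=8
Step 24: PC=8 exec 'ADD B, 4'. After: A=0 B=8 C=3 D=1 ZF=0 PC=9
Step 25: PC=9 exec 'ADD B, 4'. After: A=0 B=12 C=3 D=1 ZF=0 PC=10
Step 26: PC=10 exec 'ADD B, 4'. After: A=0 B=16 C=3 D=1 ZF=0 PC=11
Step 27: PC=11 exec 'ADD A, 1'. After: A=1 B=16 C=3 D=1 ZF=0 PC=12
Step 28: PC=12 exec 'MOV C, 4'. After: A=1 B=16 C=4 D=1 ZF=0 PC=13
Step 29: PC=13 exec 'HALT'. After: A=1 B=16 C=4 D=1 ZF=0 PC=13 HALTED

Answer: yes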